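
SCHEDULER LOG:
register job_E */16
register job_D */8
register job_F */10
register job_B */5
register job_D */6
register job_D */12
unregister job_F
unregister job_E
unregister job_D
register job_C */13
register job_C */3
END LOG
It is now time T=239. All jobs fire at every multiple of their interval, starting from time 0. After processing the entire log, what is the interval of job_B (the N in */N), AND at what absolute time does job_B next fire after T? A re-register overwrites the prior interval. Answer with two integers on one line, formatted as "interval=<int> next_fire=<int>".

Op 1: register job_E */16 -> active={job_E:*/16}
Op 2: register job_D */8 -> active={job_D:*/8, job_E:*/16}
Op 3: register job_F */10 -> active={job_D:*/8, job_E:*/16, job_F:*/10}
Op 4: register job_B */5 -> active={job_B:*/5, job_D:*/8, job_E:*/16, job_F:*/10}
Op 5: register job_D */6 -> active={job_B:*/5, job_D:*/6, job_E:*/16, job_F:*/10}
Op 6: register job_D */12 -> active={job_B:*/5, job_D:*/12, job_E:*/16, job_F:*/10}
Op 7: unregister job_F -> active={job_B:*/5, job_D:*/12, job_E:*/16}
Op 8: unregister job_E -> active={job_B:*/5, job_D:*/12}
Op 9: unregister job_D -> active={job_B:*/5}
Op 10: register job_C */13 -> active={job_B:*/5, job_C:*/13}
Op 11: register job_C */3 -> active={job_B:*/5, job_C:*/3}
Final interval of job_B = 5
Next fire of job_B after T=239: (239//5+1)*5 = 240

Answer: interval=5 next_fire=240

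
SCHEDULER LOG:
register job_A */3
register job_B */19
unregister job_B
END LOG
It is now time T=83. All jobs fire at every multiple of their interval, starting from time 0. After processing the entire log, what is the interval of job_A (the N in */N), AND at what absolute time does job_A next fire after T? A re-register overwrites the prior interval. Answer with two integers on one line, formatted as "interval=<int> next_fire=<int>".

Answer: interval=3 next_fire=84

Derivation:
Op 1: register job_A */3 -> active={job_A:*/3}
Op 2: register job_B */19 -> active={job_A:*/3, job_B:*/19}
Op 3: unregister job_B -> active={job_A:*/3}
Final interval of job_A = 3
Next fire of job_A after T=83: (83//3+1)*3 = 84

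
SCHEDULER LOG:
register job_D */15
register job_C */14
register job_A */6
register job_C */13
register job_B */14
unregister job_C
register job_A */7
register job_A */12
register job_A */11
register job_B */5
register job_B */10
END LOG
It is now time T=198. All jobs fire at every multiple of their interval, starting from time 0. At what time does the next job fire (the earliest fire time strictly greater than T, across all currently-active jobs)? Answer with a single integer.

Answer: 200

Derivation:
Op 1: register job_D */15 -> active={job_D:*/15}
Op 2: register job_C */14 -> active={job_C:*/14, job_D:*/15}
Op 3: register job_A */6 -> active={job_A:*/6, job_C:*/14, job_D:*/15}
Op 4: register job_C */13 -> active={job_A:*/6, job_C:*/13, job_D:*/15}
Op 5: register job_B */14 -> active={job_A:*/6, job_B:*/14, job_C:*/13, job_D:*/15}
Op 6: unregister job_C -> active={job_A:*/6, job_B:*/14, job_D:*/15}
Op 7: register job_A */7 -> active={job_A:*/7, job_B:*/14, job_D:*/15}
Op 8: register job_A */12 -> active={job_A:*/12, job_B:*/14, job_D:*/15}
Op 9: register job_A */11 -> active={job_A:*/11, job_B:*/14, job_D:*/15}
Op 10: register job_B */5 -> active={job_A:*/11, job_B:*/5, job_D:*/15}
Op 11: register job_B */10 -> active={job_A:*/11, job_B:*/10, job_D:*/15}
  job_A: interval 11, next fire after T=198 is 209
  job_B: interval 10, next fire after T=198 is 200
  job_D: interval 15, next fire after T=198 is 210
Earliest fire time = 200 (job job_B)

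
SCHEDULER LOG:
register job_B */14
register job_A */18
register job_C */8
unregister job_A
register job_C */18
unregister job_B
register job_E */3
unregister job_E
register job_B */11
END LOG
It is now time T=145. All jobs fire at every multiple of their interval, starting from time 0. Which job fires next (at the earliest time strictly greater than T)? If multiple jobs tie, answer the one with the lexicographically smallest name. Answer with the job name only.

Answer: job_B

Derivation:
Op 1: register job_B */14 -> active={job_B:*/14}
Op 2: register job_A */18 -> active={job_A:*/18, job_B:*/14}
Op 3: register job_C */8 -> active={job_A:*/18, job_B:*/14, job_C:*/8}
Op 4: unregister job_A -> active={job_B:*/14, job_C:*/8}
Op 5: register job_C */18 -> active={job_B:*/14, job_C:*/18}
Op 6: unregister job_B -> active={job_C:*/18}
Op 7: register job_E */3 -> active={job_C:*/18, job_E:*/3}
Op 8: unregister job_E -> active={job_C:*/18}
Op 9: register job_B */11 -> active={job_B:*/11, job_C:*/18}
  job_B: interval 11, next fire after T=145 is 154
  job_C: interval 18, next fire after T=145 is 162
Earliest = 154, winner (lex tiebreak) = job_B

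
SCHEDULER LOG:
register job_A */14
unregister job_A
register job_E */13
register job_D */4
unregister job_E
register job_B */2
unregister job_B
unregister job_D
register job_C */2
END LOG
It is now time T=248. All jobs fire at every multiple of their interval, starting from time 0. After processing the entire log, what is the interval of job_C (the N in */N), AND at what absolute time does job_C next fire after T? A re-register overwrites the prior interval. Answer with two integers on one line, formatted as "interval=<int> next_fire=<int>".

Answer: interval=2 next_fire=250

Derivation:
Op 1: register job_A */14 -> active={job_A:*/14}
Op 2: unregister job_A -> active={}
Op 3: register job_E */13 -> active={job_E:*/13}
Op 4: register job_D */4 -> active={job_D:*/4, job_E:*/13}
Op 5: unregister job_E -> active={job_D:*/4}
Op 6: register job_B */2 -> active={job_B:*/2, job_D:*/4}
Op 7: unregister job_B -> active={job_D:*/4}
Op 8: unregister job_D -> active={}
Op 9: register job_C */2 -> active={job_C:*/2}
Final interval of job_C = 2
Next fire of job_C after T=248: (248//2+1)*2 = 250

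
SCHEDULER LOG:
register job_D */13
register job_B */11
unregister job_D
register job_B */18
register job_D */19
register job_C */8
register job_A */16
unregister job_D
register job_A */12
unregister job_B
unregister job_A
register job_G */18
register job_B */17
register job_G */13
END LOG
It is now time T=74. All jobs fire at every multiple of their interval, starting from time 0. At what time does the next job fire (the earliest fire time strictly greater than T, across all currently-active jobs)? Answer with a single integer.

Answer: 78

Derivation:
Op 1: register job_D */13 -> active={job_D:*/13}
Op 2: register job_B */11 -> active={job_B:*/11, job_D:*/13}
Op 3: unregister job_D -> active={job_B:*/11}
Op 4: register job_B */18 -> active={job_B:*/18}
Op 5: register job_D */19 -> active={job_B:*/18, job_D:*/19}
Op 6: register job_C */8 -> active={job_B:*/18, job_C:*/8, job_D:*/19}
Op 7: register job_A */16 -> active={job_A:*/16, job_B:*/18, job_C:*/8, job_D:*/19}
Op 8: unregister job_D -> active={job_A:*/16, job_B:*/18, job_C:*/8}
Op 9: register job_A */12 -> active={job_A:*/12, job_B:*/18, job_C:*/8}
Op 10: unregister job_B -> active={job_A:*/12, job_C:*/8}
Op 11: unregister job_A -> active={job_C:*/8}
Op 12: register job_G */18 -> active={job_C:*/8, job_G:*/18}
Op 13: register job_B */17 -> active={job_B:*/17, job_C:*/8, job_G:*/18}
Op 14: register job_G */13 -> active={job_B:*/17, job_C:*/8, job_G:*/13}
  job_B: interval 17, next fire after T=74 is 85
  job_C: interval 8, next fire after T=74 is 80
  job_G: interval 13, next fire after T=74 is 78
Earliest fire time = 78 (job job_G)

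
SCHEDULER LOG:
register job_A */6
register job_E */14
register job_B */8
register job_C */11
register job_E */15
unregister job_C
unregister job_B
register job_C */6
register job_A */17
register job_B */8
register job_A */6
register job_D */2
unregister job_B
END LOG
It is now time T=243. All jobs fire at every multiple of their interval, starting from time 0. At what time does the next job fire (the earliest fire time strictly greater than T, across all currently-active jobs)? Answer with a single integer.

Answer: 244

Derivation:
Op 1: register job_A */6 -> active={job_A:*/6}
Op 2: register job_E */14 -> active={job_A:*/6, job_E:*/14}
Op 3: register job_B */8 -> active={job_A:*/6, job_B:*/8, job_E:*/14}
Op 4: register job_C */11 -> active={job_A:*/6, job_B:*/8, job_C:*/11, job_E:*/14}
Op 5: register job_E */15 -> active={job_A:*/6, job_B:*/8, job_C:*/11, job_E:*/15}
Op 6: unregister job_C -> active={job_A:*/6, job_B:*/8, job_E:*/15}
Op 7: unregister job_B -> active={job_A:*/6, job_E:*/15}
Op 8: register job_C */6 -> active={job_A:*/6, job_C:*/6, job_E:*/15}
Op 9: register job_A */17 -> active={job_A:*/17, job_C:*/6, job_E:*/15}
Op 10: register job_B */8 -> active={job_A:*/17, job_B:*/8, job_C:*/6, job_E:*/15}
Op 11: register job_A */6 -> active={job_A:*/6, job_B:*/8, job_C:*/6, job_E:*/15}
Op 12: register job_D */2 -> active={job_A:*/6, job_B:*/8, job_C:*/6, job_D:*/2, job_E:*/15}
Op 13: unregister job_B -> active={job_A:*/6, job_C:*/6, job_D:*/2, job_E:*/15}
  job_A: interval 6, next fire after T=243 is 246
  job_C: interval 6, next fire after T=243 is 246
  job_D: interval 2, next fire after T=243 is 244
  job_E: interval 15, next fire after T=243 is 255
Earliest fire time = 244 (job job_D)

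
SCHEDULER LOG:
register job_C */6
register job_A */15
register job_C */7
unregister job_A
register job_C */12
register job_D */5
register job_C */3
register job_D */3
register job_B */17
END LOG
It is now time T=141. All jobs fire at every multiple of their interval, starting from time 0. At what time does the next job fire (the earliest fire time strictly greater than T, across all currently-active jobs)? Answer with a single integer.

Answer: 144

Derivation:
Op 1: register job_C */6 -> active={job_C:*/6}
Op 2: register job_A */15 -> active={job_A:*/15, job_C:*/6}
Op 3: register job_C */7 -> active={job_A:*/15, job_C:*/7}
Op 4: unregister job_A -> active={job_C:*/7}
Op 5: register job_C */12 -> active={job_C:*/12}
Op 6: register job_D */5 -> active={job_C:*/12, job_D:*/5}
Op 7: register job_C */3 -> active={job_C:*/3, job_D:*/5}
Op 8: register job_D */3 -> active={job_C:*/3, job_D:*/3}
Op 9: register job_B */17 -> active={job_B:*/17, job_C:*/3, job_D:*/3}
  job_B: interval 17, next fire after T=141 is 153
  job_C: interval 3, next fire after T=141 is 144
  job_D: interval 3, next fire after T=141 is 144
Earliest fire time = 144 (job job_C)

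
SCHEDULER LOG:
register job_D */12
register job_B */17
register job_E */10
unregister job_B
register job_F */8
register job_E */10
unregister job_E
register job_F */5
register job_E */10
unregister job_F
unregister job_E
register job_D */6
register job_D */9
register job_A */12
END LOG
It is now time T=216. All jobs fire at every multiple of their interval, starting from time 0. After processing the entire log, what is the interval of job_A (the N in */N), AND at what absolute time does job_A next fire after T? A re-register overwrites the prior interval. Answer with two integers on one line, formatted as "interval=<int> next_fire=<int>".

Answer: interval=12 next_fire=228

Derivation:
Op 1: register job_D */12 -> active={job_D:*/12}
Op 2: register job_B */17 -> active={job_B:*/17, job_D:*/12}
Op 3: register job_E */10 -> active={job_B:*/17, job_D:*/12, job_E:*/10}
Op 4: unregister job_B -> active={job_D:*/12, job_E:*/10}
Op 5: register job_F */8 -> active={job_D:*/12, job_E:*/10, job_F:*/8}
Op 6: register job_E */10 -> active={job_D:*/12, job_E:*/10, job_F:*/8}
Op 7: unregister job_E -> active={job_D:*/12, job_F:*/8}
Op 8: register job_F */5 -> active={job_D:*/12, job_F:*/5}
Op 9: register job_E */10 -> active={job_D:*/12, job_E:*/10, job_F:*/5}
Op 10: unregister job_F -> active={job_D:*/12, job_E:*/10}
Op 11: unregister job_E -> active={job_D:*/12}
Op 12: register job_D */6 -> active={job_D:*/6}
Op 13: register job_D */9 -> active={job_D:*/9}
Op 14: register job_A */12 -> active={job_A:*/12, job_D:*/9}
Final interval of job_A = 12
Next fire of job_A after T=216: (216//12+1)*12 = 228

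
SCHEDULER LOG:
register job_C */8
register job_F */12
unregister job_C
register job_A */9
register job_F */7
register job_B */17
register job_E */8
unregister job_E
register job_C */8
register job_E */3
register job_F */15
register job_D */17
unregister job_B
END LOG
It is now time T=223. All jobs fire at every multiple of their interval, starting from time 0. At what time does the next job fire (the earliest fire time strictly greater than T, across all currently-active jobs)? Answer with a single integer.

Op 1: register job_C */8 -> active={job_C:*/8}
Op 2: register job_F */12 -> active={job_C:*/8, job_F:*/12}
Op 3: unregister job_C -> active={job_F:*/12}
Op 4: register job_A */9 -> active={job_A:*/9, job_F:*/12}
Op 5: register job_F */7 -> active={job_A:*/9, job_F:*/7}
Op 6: register job_B */17 -> active={job_A:*/9, job_B:*/17, job_F:*/7}
Op 7: register job_E */8 -> active={job_A:*/9, job_B:*/17, job_E:*/8, job_F:*/7}
Op 8: unregister job_E -> active={job_A:*/9, job_B:*/17, job_F:*/7}
Op 9: register job_C */8 -> active={job_A:*/9, job_B:*/17, job_C:*/8, job_F:*/7}
Op 10: register job_E */3 -> active={job_A:*/9, job_B:*/17, job_C:*/8, job_E:*/3, job_F:*/7}
Op 11: register job_F */15 -> active={job_A:*/9, job_B:*/17, job_C:*/8, job_E:*/3, job_F:*/15}
Op 12: register job_D */17 -> active={job_A:*/9, job_B:*/17, job_C:*/8, job_D:*/17, job_E:*/3, job_F:*/15}
Op 13: unregister job_B -> active={job_A:*/9, job_C:*/8, job_D:*/17, job_E:*/3, job_F:*/15}
  job_A: interval 9, next fire after T=223 is 225
  job_C: interval 8, next fire after T=223 is 224
  job_D: interval 17, next fire after T=223 is 238
  job_E: interval 3, next fire after T=223 is 225
  job_F: interval 15, next fire after T=223 is 225
Earliest fire time = 224 (job job_C)

Answer: 224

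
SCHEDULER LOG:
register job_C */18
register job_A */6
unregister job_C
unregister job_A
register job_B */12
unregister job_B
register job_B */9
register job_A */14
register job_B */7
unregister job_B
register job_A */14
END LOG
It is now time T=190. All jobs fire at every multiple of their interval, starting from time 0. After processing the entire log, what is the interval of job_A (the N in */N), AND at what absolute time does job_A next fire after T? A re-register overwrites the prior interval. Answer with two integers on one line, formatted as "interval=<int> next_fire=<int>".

Op 1: register job_C */18 -> active={job_C:*/18}
Op 2: register job_A */6 -> active={job_A:*/6, job_C:*/18}
Op 3: unregister job_C -> active={job_A:*/6}
Op 4: unregister job_A -> active={}
Op 5: register job_B */12 -> active={job_B:*/12}
Op 6: unregister job_B -> active={}
Op 7: register job_B */9 -> active={job_B:*/9}
Op 8: register job_A */14 -> active={job_A:*/14, job_B:*/9}
Op 9: register job_B */7 -> active={job_A:*/14, job_B:*/7}
Op 10: unregister job_B -> active={job_A:*/14}
Op 11: register job_A */14 -> active={job_A:*/14}
Final interval of job_A = 14
Next fire of job_A after T=190: (190//14+1)*14 = 196

Answer: interval=14 next_fire=196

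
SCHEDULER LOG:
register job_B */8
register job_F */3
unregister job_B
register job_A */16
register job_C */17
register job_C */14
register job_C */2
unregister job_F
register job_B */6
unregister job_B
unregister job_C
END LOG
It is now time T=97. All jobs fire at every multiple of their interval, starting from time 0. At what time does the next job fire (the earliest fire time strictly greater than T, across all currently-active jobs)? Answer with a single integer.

Answer: 112

Derivation:
Op 1: register job_B */8 -> active={job_B:*/8}
Op 2: register job_F */3 -> active={job_B:*/8, job_F:*/3}
Op 3: unregister job_B -> active={job_F:*/3}
Op 4: register job_A */16 -> active={job_A:*/16, job_F:*/3}
Op 5: register job_C */17 -> active={job_A:*/16, job_C:*/17, job_F:*/3}
Op 6: register job_C */14 -> active={job_A:*/16, job_C:*/14, job_F:*/3}
Op 7: register job_C */2 -> active={job_A:*/16, job_C:*/2, job_F:*/3}
Op 8: unregister job_F -> active={job_A:*/16, job_C:*/2}
Op 9: register job_B */6 -> active={job_A:*/16, job_B:*/6, job_C:*/2}
Op 10: unregister job_B -> active={job_A:*/16, job_C:*/2}
Op 11: unregister job_C -> active={job_A:*/16}
  job_A: interval 16, next fire after T=97 is 112
Earliest fire time = 112 (job job_A)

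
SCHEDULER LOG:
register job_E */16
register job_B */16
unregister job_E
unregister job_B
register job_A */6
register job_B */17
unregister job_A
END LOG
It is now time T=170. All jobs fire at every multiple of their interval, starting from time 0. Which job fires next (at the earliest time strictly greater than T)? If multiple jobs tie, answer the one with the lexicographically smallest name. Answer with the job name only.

Answer: job_B

Derivation:
Op 1: register job_E */16 -> active={job_E:*/16}
Op 2: register job_B */16 -> active={job_B:*/16, job_E:*/16}
Op 3: unregister job_E -> active={job_B:*/16}
Op 4: unregister job_B -> active={}
Op 5: register job_A */6 -> active={job_A:*/6}
Op 6: register job_B */17 -> active={job_A:*/6, job_B:*/17}
Op 7: unregister job_A -> active={job_B:*/17}
  job_B: interval 17, next fire after T=170 is 187
Earliest = 187, winner (lex tiebreak) = job_B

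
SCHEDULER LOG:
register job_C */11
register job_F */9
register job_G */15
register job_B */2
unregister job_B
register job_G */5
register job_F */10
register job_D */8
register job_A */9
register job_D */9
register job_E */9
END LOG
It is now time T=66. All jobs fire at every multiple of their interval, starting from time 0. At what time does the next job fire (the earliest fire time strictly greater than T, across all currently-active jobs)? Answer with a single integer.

Answer: 70

Derivation:
Op 1: register job_C */11 -> active={job_C:*/11}
Op 2: register job_F */9 -> active={job_C:*/11, job_F:*/9}
Op 3: register job_G */15 -> active={job_C:*/11, job_F:*/9, job_G:*/15}
Op 4: register job_B */2 -> active={job_B:*/2, job_C:*/11, job_F:*/9, job_G:*/15}
Op 5: unregister job_B -> active={job_C:*/11, job_F:*/9, job_G:*/15}
Op 6: register job_G */5 -> active={job_C:*/11, job_F:*/9, job_G:*/5}
Op 7: register job_F */10 -> active={job_C:*/11, job_F:*/10, job_G:*/5}
Op 8: register job_D */8 -> active={job_C:*/11, job_D:*/8, job_F:*/10, job_G:*/5}
Op 9: register job_A */9 -> active={job_A:*/9, job_C:*/11, job_D:*/8, job_F:*/10, job_G:*/5}
Op 10: register job_D */9 -> active={job_A:*/9, job_C:*/11, job_D:*/9, job_F:*/10, job_G:*/5}
Op 11: register job_E */9 -> active={job_A:*/9, job_C:*/11, job_D:*/9, job_E:*/9, job_F:*/10, job_G:*/5}
  job_A: interval 9, next fire after T=66 is 72
  job_C: interval 11, next fire after T=66 is 77
  job_D: interval 9, next fire after T=66 is 72
  job_E: interval 9, next fire after T=66 is 72
  job_F: interval 10, next fire after T=66 is 70
  job_G: interval 5, next fire after T=66 is 70
Earliest fire time = 70 (job job_F)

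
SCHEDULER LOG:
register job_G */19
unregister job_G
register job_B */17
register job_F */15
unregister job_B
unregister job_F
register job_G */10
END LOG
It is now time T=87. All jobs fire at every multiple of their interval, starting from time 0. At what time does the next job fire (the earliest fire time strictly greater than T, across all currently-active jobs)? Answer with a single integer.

Answer: 90

Derivation:
Op 1: register job_G */19 -> active={job_G:*/19}
Op 2: unregister job_G -> active={}
Op 3: register job_B */17 -> active={job_B:*/17}
Op 4: register job_F */15 -> active={job_B:*/17, job_F:*/15}
Op 5: unregister job_B -> active={job_F:*/15}
Op 6: unregister job_F -> active={}
Op 7: register job_G */10 -> active={job_G:*/10}
  job_G: interval 10, next fire after T=87 is 90
Earliest fire time = 90 (job job_G)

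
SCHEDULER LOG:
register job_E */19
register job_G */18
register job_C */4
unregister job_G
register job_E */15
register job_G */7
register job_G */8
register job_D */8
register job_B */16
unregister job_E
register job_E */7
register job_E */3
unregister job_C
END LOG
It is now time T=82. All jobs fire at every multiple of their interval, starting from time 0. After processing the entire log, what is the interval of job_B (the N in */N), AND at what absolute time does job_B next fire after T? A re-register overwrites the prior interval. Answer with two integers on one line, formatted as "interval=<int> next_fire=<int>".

Answer: interval=16 next_fire=96

Derivation:
Op 1: register job_E */19 -> active={job_E:*/19}
Op 2: register job_G */18 -> active={job_E:*/19, job_G:*/18}
Op 3: register job_C */4 -> active={job_C:*/4, job_E:*/19, job_G:*/18}
Op 4: unregister job_G -> active={job_C:*/4, job_E:*/19}
Op 5: register job_E */15 -> active={job_C:*/4, job_E:*/15}
Op 6: register job_G */7 -> active={job_C:*/4, job_E:*/15, job_G:*/7}
Op 7: register job_G */8 -> active={job_C:*/4, job_E:*/15, job_G:*/8}
Op 8: register job_D */8 -> active={job_C:*/4, job_D:*/8, job_E:*/15, job_G:*/8}
Op 9: register job_B */16 -> active={job_B:*/16, job_C:*/4, job_D:*/8, job_E:*/15, job_G:*/8}
Op 10: unregister job_E -> active={job_B:*/16, job_C:*/4, job_D:*/8, job_G:*/8}
Op 11: register job_E */7 -> active={job_B:*/16, job_C:*/4, job_D:*/8, job_E:*/7, job_G:*/8}
Op 12: register job_E */3 -> active={job_B:*/16, job_C:*/4, job_D:*/8, job_E:*/3, job_G:*/8}
Op 13: unregister job_C -> active={job_B:*/16, job_D:*/8, job_E:*/3, job_G:*/8}
Final interval of job_B = 16
Next fire of job_B after T=82: (82//16+1)*16 = 96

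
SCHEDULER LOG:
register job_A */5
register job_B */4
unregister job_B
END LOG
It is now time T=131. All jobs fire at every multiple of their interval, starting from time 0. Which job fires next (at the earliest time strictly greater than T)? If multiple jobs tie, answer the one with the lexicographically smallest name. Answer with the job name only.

Answer: job_A

Derivation:
Op 1: register job_A */5 -> active={job_A:*/5}
Op 2: register job_B */4 -> active={job_A:*/5, job_B:*/4}
Op 3: unregister job_B -> active={job_A:*/5}
  job_A: interval 5, next fire after T=131 is 135
Earliest = 135, winner (lex tiebreak) = job_A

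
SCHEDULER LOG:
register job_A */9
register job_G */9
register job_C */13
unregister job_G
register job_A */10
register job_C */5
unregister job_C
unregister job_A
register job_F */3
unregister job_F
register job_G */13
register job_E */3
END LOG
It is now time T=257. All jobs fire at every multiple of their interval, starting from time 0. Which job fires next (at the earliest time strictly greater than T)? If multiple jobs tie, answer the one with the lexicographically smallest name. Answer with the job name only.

Answer: job_E

Derivation:
Op 1: register job_A */9 -> active={job_A:*/9}
Op 2: register job_G */9 -> active={job_A:*/9, job_G:*/9}
Op 3: register job_C */13 -> active={job_A:*/9, job_C:*/13, job_G:*/9}
Op 4: unregister job_G -> active={job_A:*/9, job_C:*/13}
Op 5: register job_A */10 -> active={job_A:*/10, job_C:*/13}
Op 6: register job_C */5 -> active={job_A:*/10, job_C:*/5}
Op 7: unregister job_C -> active={job_A:*/10}
Op 8: unregister job_A -> active={}
Op 9: register job_F */3 -> active={job_F:*/3}
Op 10: unregister job_F -> active={}
Op 11: register job_G */13 -> active={job_G:*/13}
Op 12: register job_E */3 -> active={job_E:*/3, job_G:*/13}
  job_E: interval 3, next fire after T=257 is 258
  job_G: interval 13, next fire after T=257 is 260
Earliest = 258, winner (lex tiebreak) = job_E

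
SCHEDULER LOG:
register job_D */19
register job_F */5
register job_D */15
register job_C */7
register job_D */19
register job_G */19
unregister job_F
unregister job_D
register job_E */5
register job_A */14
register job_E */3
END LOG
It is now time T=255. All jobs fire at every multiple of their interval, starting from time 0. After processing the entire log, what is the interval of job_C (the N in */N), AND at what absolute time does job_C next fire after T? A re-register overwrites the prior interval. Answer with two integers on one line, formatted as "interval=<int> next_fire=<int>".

Answer: interval=7 next_fire=259

Derivation:
Op 1: register job_D */19 -> active={job_D:*/19}
Op 2: register job_F */5 -> active={job_D:*/19, job_F:*/5}
Op 3: register job_D */15 -> active={job_D:*/15, job_F:*/5}
Op 4: register job_C */7 -> active={job_C:*/7, job_D:*/15, job_F:*/5}
Op 5: register job_D */19 -> active={job_C:*/7, job_D:*/19, job_F:*/5}
Op 6: register job_G */19 -> active={job_C:*/7, job_D:*/19, job_F:*/5, job_G:*/19}
Op 7: unregister job_F -> active={job_C:*/7, job_D:*/19, job_G:*/19}
Op 8: unregister job_D -> active={job_C:*/7, job_G:*/19}
Op 9: register job_E */5 -> active={job_C:*/7, job_E:*/5, job_G:*/19}
Op 10: register job_A */14 -> active={job_A:*/14, job_C:*/7, job_E:*/5, job_G:*/19}
Op 11: register job_E */3 -> active={job_A:*/14, job_C:*/7, job_E:*/3, job_G:*/19}
Final interval of job_C = 7
Next fire of job_C after T=255: (255//7+1)*7 = 259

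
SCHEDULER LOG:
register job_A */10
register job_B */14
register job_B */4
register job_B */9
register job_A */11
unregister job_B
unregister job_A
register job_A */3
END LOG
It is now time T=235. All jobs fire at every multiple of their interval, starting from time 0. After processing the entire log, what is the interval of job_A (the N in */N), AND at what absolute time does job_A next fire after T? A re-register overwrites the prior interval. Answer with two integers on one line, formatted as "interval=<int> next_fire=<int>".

Answer: interval=3 next_fire=237

Derivation:
Op 1: register job_A */10 -> active={job_A:*/10}
Op 2: register job_B */14 -> active={job_A:*/10, job_B:*/14}
Op 3: register job_B */4 -> active={job_A:*/10, job_B:*/4}
Op 4: register job_B */9 -> active={job_A:*/10, job_B:*/9}
Op 5: register job_A */11 -> active={job_A:*/11, job_B:*/9}
Op 6: unregister job_B -> active={job_A:*/11}
Op 7: unregister job_A -> active={}
Op 8: register job_A */3 -> active={job_A:*/3}
Final interval of job_A = 3
Next fire of job_A after T=235: (235//3+1)*3 = 237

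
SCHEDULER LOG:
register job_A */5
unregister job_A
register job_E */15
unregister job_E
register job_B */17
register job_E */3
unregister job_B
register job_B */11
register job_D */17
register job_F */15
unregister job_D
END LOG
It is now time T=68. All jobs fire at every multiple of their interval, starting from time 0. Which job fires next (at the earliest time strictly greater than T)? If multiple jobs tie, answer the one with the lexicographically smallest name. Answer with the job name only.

Op 1: register job_A */5 -> active={job_A:*/5}
Op 2: unregister job_A -> active={}
Op 3: register job_E */15 -> active={job_E:*/15}
Op 4: unregister job_E -> active={}
Op 5: register job_B */17 -> active={job_B:*/17}
Op 6: register job_E */3 -> active={job_B:*/17, job_E:*/3}
Op 7: unregister job_B -> active={job_E:*/3}
Op 8: register job_B */11 -> active={job_B:*/11, job_E:*/3}
Op 9: register job_D */17 -> active={job_B:*/11, job_D:*/17, job_E:*/3}
Op 10: register job_F */15 -> active={job_B:*/11, job_D:*/17, job_E:*/3, job_F:*/15}
Op 11: unregister job_D -> active={job_B:*/11, job_E:*/3, job_F:*/15}
  job_B: interval 11, next fire after T=68 is 77
  job_E: interval 3, next fire after T=68 is 69
  job_F: interval 15, next fire after T=68 is 75
Earliest = 69, winner (lex tiebreak) = job_E

Answer: job_E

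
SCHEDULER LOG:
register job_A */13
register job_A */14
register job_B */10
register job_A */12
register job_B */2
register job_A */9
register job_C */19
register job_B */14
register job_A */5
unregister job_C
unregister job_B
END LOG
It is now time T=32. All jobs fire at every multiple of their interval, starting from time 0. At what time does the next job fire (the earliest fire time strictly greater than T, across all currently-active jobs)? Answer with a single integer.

Answer: 35

Derivation:
Op 1: register job_A */13 -> active={job_A:*/13}
Op 2: register job_A */14 -> active={job_A:*/14}
Op 3: register job_B */10 -> active={job_A:*/14, job_B:*/10}
Op 4: register job_A */12 -> active={job_A:*/12, job_B:*/10}
Op 5: register job_B */2 -> active={job_A:*/12, job_B:*/2}
Op 6: register job_A */9 -> active={job_A:*/9, job_B:*/2}
Op 7: register job_C */19 -> active={job_A:*/9, job_B:*/2, job_C:*/19}
Op 8: register job_B */14 -> active={job_A:*/9, job_B:*/14, job_C:*/19}
Op 9: register job_A */5 -> active={job_A:*/5, job_B:*/14, job_C:*/19}
Op 10: unregister job_C -> active={job_A:*/5, job_B:*/14}
Op 11: unregister job_B -> active={job_A:*/5}
  job_A: interval 5, next fire after T=32 is 35
Earliest fire time = 35 (job job_A)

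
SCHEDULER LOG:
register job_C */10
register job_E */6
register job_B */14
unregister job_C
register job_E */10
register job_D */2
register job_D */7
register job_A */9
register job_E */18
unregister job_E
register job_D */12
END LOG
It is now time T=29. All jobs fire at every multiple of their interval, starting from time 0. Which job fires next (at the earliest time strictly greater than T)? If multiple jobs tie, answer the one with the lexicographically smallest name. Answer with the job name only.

Answer: job_A

Derivation:
Op 1: register job_C */10 -> active={job_C:*/10}
Op 2: register job_E */6 -> active={job_C:*/10, job_E:*/6}
Op 3: register job_B */14 -> active={job_B:*/14, job_C:*/10, job_E:*/6}
Op 4: unregister job_C -> active={job_B:*/14, job_E:*/6}
Op 5: register job_E */10 -> active={job_B:*/14, job_E:*/10}
Op 6: register job_D */2 -> active={job_B:*/14, job_D:*/2, job_E:*/10}
Op 7: register job_D */7 -> active={job_B:*/14, job_D:*/7, job_E:*/10}
Op 8: register job_A */9 -> active={job_A:*/9, job_B:*/14, job_D:*/7, job_E:*/10}
Op 9: register job_E */18 -> active={job_A:*/9, job_B:*/14, job_D:*/7, job_E:*/18}
Op 10: unregister job_E -> active={job_A:*/9, job_B:*/14, job_D:*/7}
Op 11: register job_D */12 -> active={job_A:*/9, job_B:*/14, job_D:*/12}
  job_A: interval 9, next fire after T=29 is 36
  job_B: interval 14, next fire after T=29 is 42
  job_D: interval 12, next fire after T=29 is 36
Earliest = 36, winner (lex tiebreak) = job_A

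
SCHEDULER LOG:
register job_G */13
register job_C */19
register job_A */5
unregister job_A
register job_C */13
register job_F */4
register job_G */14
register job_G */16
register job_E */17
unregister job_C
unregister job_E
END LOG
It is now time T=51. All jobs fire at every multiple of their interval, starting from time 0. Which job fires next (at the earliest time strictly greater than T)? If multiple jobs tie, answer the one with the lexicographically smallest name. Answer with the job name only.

Answer: job_F

Derivation:
Op 1: register job_G */13 -> active={job_G:*/13}
Op 2: register job_C */19 -> active={job_C:*/19, job_G:*/13}
Op 3: register job_A */5 -> active={job_A:*/5, job_C:*/19, job_G:*/13}
Op 4: unregister job_A -> active={job_C:*/19, job_G:*/13}
Op 5: register job_C */13 -> active={job_C:*/13, job_G:*/13}
Op 6: register job_F */4 -> active={job_C:*/13, job_F:*/4, job_G:*/13}
Op 7: register job_G */14 -> active={job_C:*/13, job_F:*/4, job_G:*/14}
Op 8: register job_G */16 -> active={job_C:*/13, job_F:*/4, job_G:*/16}
Op 9: register job_E */17 -> active={job_C:*/13, job_E:*/17, job_F:*/4, job_G:*/16}
Op 10: unregister job_C -> active={job_E:*/17, job_F:*/4, job_G:*/16}
Op 11: unregister job_E -> active={job_F:*/4, job_G:*/16}
  job_F: interval 4, next fire after T=51 is 52
  job_G: interval 16, next fire after T=51 is 64
Earliest = 52, winner (lex tiebreak) = job_F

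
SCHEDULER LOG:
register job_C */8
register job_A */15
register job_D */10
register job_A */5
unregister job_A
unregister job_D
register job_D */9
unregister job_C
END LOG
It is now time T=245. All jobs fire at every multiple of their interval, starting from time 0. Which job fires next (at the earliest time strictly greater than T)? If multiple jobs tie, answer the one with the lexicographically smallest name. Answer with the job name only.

Answer: job_D

Derivation:
Op 1: register job_C */8 -> active={job_C:*/8}
Op 2: register job_A */15 -> active={job_A:*/15, job_C:*/8}
Op 3: register job_D */10 -> active={job_A:*/15, job_C:*/8, job_D:*/10}
Op 4: register job_A */5 -> active={job_A:*/5, job_C:*/8, job_D:*/10}
Op 5: unregister job_A -> active={job_C:*/8, job_D:*/10}
Op 6: unregister job_D -> active={job_C:*/8}
Op 7: register job_D */9 -> active={job_C:*/8, job_D:*/9}
Op 8: unregister job_C -> active={job_D:*/9}
  job_D: interval 9, next fire after T=245 is 252
Earliest = 252, winner (lex tiebreak) = job_D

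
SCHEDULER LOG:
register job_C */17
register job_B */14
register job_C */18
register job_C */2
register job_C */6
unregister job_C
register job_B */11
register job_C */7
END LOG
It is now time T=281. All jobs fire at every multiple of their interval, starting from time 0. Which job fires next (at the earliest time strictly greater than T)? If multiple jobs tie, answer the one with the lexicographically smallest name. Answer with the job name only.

Answer: job_B

Derivation:
Op 1: register job_C */17 -> active={job_C:*/17}
Op 2: register job_B */14 -> active={job_B:*/14, job_C:*/17}
Op 3: register job_C */18 -> active={job_B:*/14, job_C:*/18}
Op 4: register job_C */2 -> active={job_B:*/14, job_C:*/2}
Op 5: register job_C */6 -> active={job_B:*/14, job_C:*/6}
Op 6: unregister job_C -> active={job_B:*/14}
Op 7: register job_B */11 -> active={job_B:*/11}
Op 8: register job_C */7 -> active={job_B:*/11, job_C:*/7}
  job_B: interval 11, next fire after T=281 is 286
  job_C: interval 7, next fire after T=281 is 287
Earliest = 286, winner (lex tiebreak) = job_B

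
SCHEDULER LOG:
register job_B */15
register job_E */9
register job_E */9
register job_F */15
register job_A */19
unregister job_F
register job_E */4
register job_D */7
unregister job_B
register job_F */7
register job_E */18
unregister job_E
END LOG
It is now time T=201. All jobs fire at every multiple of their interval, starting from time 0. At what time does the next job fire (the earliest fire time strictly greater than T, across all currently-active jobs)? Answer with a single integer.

Op 1: register job_B */15 -> active={job_B:*/15}
Op 2: register job_E */9 -> active={job_B:*/15, job_E:*/9}
Op 3: register job_E */9 -> active={job_B:*/15, job_E:*/9}
Op 4: register job_F */15 -> active={job_B:*/15, job_E:*/9, job_F:*/15}
Op 5: register job_A */19 -> active={job_A:*/19, job_B:*/15, job_E:*/9, job_F:*/15}
Op 6: unregister job_F -> active={job_A:*/19, job_B:*/15, job_E:*/9}
Op 7: register job_E */4 -> active={job_A:*/19, job_B:*/15, job_E:*/4}
Op 8: register job_D */7 -> active={job_A:*/19, job_B:*/15, job_D:*/7, job_E:*/4}
Op 9: unregister job_B -> active={job_A:*/19, job_D:*/7, job_E:*/4}
Op 10: register job_F */7 -> active={job_A:*/19, job_D:*/7, job_E:*/4, job_F:*/7}
Op 11: register job_E */18 -> active={job_A:*/19, job_D:*/7, job_E:*/18, job_F:*/7}
Op 12: unregister job_E -> active={job_A:*/19, job_D:*/7, job_F:*/7}
  job_A: interval 19, next fire after T=201 is 209
  job_D: interval 7, next fire after T=201 is 203
  job_F: interval 7, next fire after T=201 is 203
Earliest fire time = 203 (job job_D)

Answer: 203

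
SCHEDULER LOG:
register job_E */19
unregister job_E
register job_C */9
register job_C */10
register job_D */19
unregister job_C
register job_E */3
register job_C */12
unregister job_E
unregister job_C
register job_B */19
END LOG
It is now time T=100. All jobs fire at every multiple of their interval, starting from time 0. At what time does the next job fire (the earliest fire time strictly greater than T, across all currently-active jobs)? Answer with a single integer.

Op 1: register job_E */19 -> active={job_E:*/19}
Op 2: unregister job_E -> active={}
Op 3: register job_C */9 -> active={job_C:*/9}
Op 4: register job_C */10 -> active={job_C:*/10}
Op 5: register job_D */19 -> active={job_C:*/10, job_D:*/19}
Op 6: unregister job_C -> active={job_D:*/19}
Op 7: register job_E */3 -> active={job_D:*/19, job_E:*/3}
Op 8: register job_C */12 -> active={job_C:*/12, job_D:*/19, job_E:*/3}
Op 9: unregister job_E -> active={job_C:*/12, job_D:*/19}
Op 10: unregister job_C -> active={job_D:*/19}
Op 11: register job_B */19 -> active={job_B:*/19, job_D:*/19}
  job_B: interval 19, next fire after T=100 is 114
  job_D: interval 19, next fire after T=100 is 114
Earliest fire time = 114 (job job_B)

Answer: 114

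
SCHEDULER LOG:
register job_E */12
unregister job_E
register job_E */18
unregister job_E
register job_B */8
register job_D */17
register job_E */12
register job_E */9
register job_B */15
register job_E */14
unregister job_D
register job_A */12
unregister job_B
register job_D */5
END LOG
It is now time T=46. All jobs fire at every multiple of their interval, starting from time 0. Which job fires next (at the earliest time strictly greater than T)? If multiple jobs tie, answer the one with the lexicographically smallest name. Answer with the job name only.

Op 1: register job_E */12 -> active={job_E:*/12}
Op 2: unregister job_E -> active={}
Op 3: register job_E */18 -> active={job_E:*/18}
Op 4: unregister job_E -> active={}
Op 5: register job_B */8 -> active={job_B:*/8}
Op 6: register job_D */17 -> active={job_B:*/8, job_D:*/17}
Op 7: register job_E */12 -> active={job_B:*/8, job_D:*/17, job_E:*/12}
Op 8: register job_E */9 -> active={job_B:*/8, job_D:*/17, job_E:*/9}
Op 9: register job_B */15 -> active={job_B:*/15, job_D:*/17, job_E:*/9}
Op 10: register job_E */14 -> active={job_B:*/15, job_D:*/17, job_E:*/14}
Op 11: unregister job_D -> active={job_B:*/15, job_E:*/14}
Op 12: register job_A */12 -> active={job_A:*/12, job_B:*/15, job_E:*/14}
Op 13: unregister job_B -> active={job_A:*/12, job_E:*/14}
Op 14: register job_D */5 -> active={job_A:*/12, job_D:*/5, job_E:*/14}
  job_A: interval 12, next fire after T=46 is 48
  job_D: interval 5, next fire after T=46 is 50
  job_E: interval 14, next fire after T=46 is 56
Earliest = 48, winner (lex tiebreak) = job_A

Answer: job_A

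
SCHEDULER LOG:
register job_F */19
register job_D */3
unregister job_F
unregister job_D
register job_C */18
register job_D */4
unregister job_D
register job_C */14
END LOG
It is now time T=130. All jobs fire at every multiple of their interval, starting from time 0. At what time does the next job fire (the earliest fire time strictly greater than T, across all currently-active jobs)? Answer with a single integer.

Answer: 140

Derivation:
Op 1: register job_F */19 -> active={job_F:*/19}
Op 2: register job_D */3 -> active={job_D:*/3, job_F:*/19}
Op 3: unregister job_F -> active={job_D:*/3}
Op 4: unregister job_D -> active={}
Op 5: register job_C */18 -> active={job_C:*/18}
Op 6: register job_D */4 -> active={job_C:*/18, job_D:*/4}
Op 7: unregister job_D -> active={job_C:*/18}
Op 8: register job_C */14 -> active={job_C:*/14}
  job_C: interval 14, next fire after T=130 is 140
Earliest fire time = 140 (job job_C)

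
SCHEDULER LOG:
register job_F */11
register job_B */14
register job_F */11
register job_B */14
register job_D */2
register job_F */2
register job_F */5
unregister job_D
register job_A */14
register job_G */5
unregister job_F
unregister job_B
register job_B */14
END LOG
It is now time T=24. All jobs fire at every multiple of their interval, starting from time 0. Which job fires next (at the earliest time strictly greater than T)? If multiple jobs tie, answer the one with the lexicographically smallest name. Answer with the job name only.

Answer: job_G

Derivation:
Op 1: register job_F */11 -> active={job_F:*/11}
Op 2: register job_B */14 -> active={job_B:*/14, job_F:*/11}
Op 3: register job_F */11 -> active={job_B:*/14, job_F:*/11}
Op 4: register job_B */14 -> active={job_B:*/14, job_F:*/11}
Op 5: register job_D */2 -> active={job_B:*/14, job_D:*/2, job_F:*/11}
Op 6: register job_F */2 -> active={job_B:*/14, job_D:*/2, job_F:*/2}
Op 7: register job_F */5 -> active={job_B:*/14, job_D:*/2, job_F:*/5}
Op 8: unregister job_D -> active={job_B:*/14, job_F:*/5}
Op 9: register job_A */14 -> active={job_A:*/14, job_B:*/14, job_F:*/5}
Op 10: register job_G */5 -> active={job_A:*/14, job_B:*/14, job_F:*/5, job_G:*/5}
Op 11: unregister job_F -> active={job_A:*/14, job_B:*/14, job_G:*/5}
Op 12: unregister job_B -> active={job_A:*/14, job_G:*/5}
Op 13: register job_B */14 -> active={job_A:*/14, job_B:*/14, job_G:*/5}
  job_A: interval 14, next fire after T=24 is 28
  job_B: interval 14, next fire after T=24 is 28
  job_G: interval 5, next fire after T=24 is 25
Earliest = 25, winner (lex tiebreak) = job_G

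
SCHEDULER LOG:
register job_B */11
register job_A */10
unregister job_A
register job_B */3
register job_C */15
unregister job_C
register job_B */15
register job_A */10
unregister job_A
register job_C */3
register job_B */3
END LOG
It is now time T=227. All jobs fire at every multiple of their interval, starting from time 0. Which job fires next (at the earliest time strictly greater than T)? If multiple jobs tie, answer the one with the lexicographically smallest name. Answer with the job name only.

Op 1: register job_B */11 -> active={job_B:*/11}
Op 2: register job_A */10 -> active={job_A:*/10, job_B:*/11}
Op 3: unregister job_A -> active={job_B:*/11}
Op 4: register job_B */3 -> active={job_B:*/3}
Op 5: register job_C */15 -> active={job_B:*/3, job_C:*/15}
Op 6: unregister job_C -> active={job_B:*/3}
Op 7: register job_B */15 -> active={job_B:*/15}
Op 8: register job_A */10 -> active={job_A:*/10, job_B:*/15}
Op 9: unregister job_A -> active={job_B:*/15}
Op 10: register job_C */3 -> active={job_B:*/15, job_C:*/3}
Op 11: register job_B */3 -> active={job_B:*/3, job_C:*/3}
  job_B: interval 3, next fire after T=227 is 228
  job_C: interval 3, next fire after T=227 is 228
Earliest = 228, winner (lex tiebreak) = job_B

Answer: job_B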